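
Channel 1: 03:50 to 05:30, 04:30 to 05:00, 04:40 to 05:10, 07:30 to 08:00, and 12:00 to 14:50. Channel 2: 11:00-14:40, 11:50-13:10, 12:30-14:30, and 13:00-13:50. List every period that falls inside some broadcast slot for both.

12:00–14:40

Merge the first list: 03:50–05:30, 07:30–08:00, 12:00–14:50.
Merge the second list: 11:00–14:40.
03:50–05:30 meets no B interval.
07:30–08:00 meets no B interval.
12:00–14:50 ∩ B → 12:00–14:40.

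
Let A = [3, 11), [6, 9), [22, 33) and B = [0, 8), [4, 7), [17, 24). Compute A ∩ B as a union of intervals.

Merge the first list: [3, 11), [22, 33).
Merge the second list: [0, 8), [17, 24).
[3, 11) overlaps B on [3, 8).
[22, 33) overlaps B on [22, 24).

[3, 8) ∪ [22, 24)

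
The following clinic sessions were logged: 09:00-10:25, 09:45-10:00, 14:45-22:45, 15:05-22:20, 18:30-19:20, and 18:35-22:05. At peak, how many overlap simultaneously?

Walk the sorted start/end points keeping a running depth.
The depth first hits 4 at 18:35.

4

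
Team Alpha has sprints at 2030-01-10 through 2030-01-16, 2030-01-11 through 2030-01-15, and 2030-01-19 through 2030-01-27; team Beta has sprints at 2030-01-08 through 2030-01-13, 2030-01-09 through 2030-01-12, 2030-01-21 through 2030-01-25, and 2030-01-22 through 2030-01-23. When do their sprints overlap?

Merge the first list: 2030-01-10 through 2030-01-16, 2030-01-19 through 2030-01-27.
Merge the second list: 2030-01-08 through 2030-01-13, 2030-01-21 through 2030-01-25.
2030-01-10 through 2030-01-16 overlaps B on 2030-01-10 through 2030-01-13.
2030-01-19 through 2030-01-27 overlaps B on 2030-01-21 through 2030-01-25.

2030-01-10 through 2030-01-13, 2030-01-21 through 2030-01-25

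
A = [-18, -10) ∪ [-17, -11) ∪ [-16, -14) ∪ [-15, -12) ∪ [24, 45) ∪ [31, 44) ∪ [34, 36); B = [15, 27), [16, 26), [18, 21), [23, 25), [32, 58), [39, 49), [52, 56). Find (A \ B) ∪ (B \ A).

[-18, -10) ∪ [15, 24) ∪ [27, 32) ∪ [45, 58)

Merge the first list: [-18, -10), [24, 45).
Merge the second list: [15, 27), [32, 58).
A but not B: [-18, -10), [27, 32).
B but not A: [15, 24), [45, 58).
Combining gives A △ B.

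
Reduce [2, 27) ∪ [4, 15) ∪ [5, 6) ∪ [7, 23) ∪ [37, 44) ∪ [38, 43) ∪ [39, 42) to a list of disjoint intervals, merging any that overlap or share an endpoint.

[2, 27) ∪ [37, 44)

[4, 15) overlaps/touches [2, 27) → extend to [2, 27).
[5, 6) overlaps/touches [2, 27) → extend to [2, 27).
[7, 23) overlaps/touches [2, 27) → extend to [2, 27).
[37, 44) is disjoint → start new block.
[38, 43) overlaps/touches [37, 44) → extend to [37, 44).
[39, 42) overlaps/touches [37, 44) → extend to [37, 44).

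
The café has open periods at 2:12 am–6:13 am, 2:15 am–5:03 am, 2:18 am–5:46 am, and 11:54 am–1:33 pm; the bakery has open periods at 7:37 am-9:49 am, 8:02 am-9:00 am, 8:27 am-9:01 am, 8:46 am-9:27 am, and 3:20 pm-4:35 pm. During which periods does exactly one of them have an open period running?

Merge the first list: 2:12 am-6:13 am, 11:54 am-1:33 pm.
Merge the second list: 7:37 am-9:49 am, 3:20 pm-4:35 pm.
Only in the first: 2:12 am-6:13 am, 11:54 am-1:33 pm.
Only in the second: 7:37 am-9:49 am, 3:20 pm-4:35 pm.
Together these are the periods covered by exactly one.

2:12 am-6:13 am, 7:37 am-9:49 am, 11:54 am-1:33 pm, 3:20 pm-4:35 pm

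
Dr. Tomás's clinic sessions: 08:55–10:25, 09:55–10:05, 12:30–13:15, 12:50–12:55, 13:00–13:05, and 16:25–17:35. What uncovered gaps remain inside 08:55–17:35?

After merging, the occupied span is 08:55–10:25, 12:30–13:15, 16:25–17:35.
Gaps within 08:55–17:35: 10:25–12:30, 13:15–16:25.

10:25–12:30, 13:15–16:25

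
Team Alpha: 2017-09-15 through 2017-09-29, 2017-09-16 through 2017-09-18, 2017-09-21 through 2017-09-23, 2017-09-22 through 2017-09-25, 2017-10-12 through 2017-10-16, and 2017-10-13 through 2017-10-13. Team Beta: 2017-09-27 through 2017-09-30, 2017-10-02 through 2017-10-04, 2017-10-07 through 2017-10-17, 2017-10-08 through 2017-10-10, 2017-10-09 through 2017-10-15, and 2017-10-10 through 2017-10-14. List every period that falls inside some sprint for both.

2017-09-27 through 2017-09-29, 2017-10-12 through 2017-10-16

First set merges to 2017-09-15 through 2017-09-29, 2017-10-12 through 2017-10-16.
Second set merges to 2017-09-27 through 2017-09-30, 2017-10-02 through 2017-10-04, 2017-10-07 through 2017-10-17.
2017-09-15 through 2017-09-29 overlaps B on 2017-09-27 through 2017-09-29.
2017-10-12 through 2017-10-16 overlaps B on 2017-10-12 through 2017-10-16.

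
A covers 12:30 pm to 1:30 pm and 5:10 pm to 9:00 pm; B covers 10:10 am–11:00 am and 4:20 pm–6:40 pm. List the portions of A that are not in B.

12:30 pm-1:30 pm: no B overlap → unchanged.
5:10 pm-9:00 pm minus B → 6:40 pm-9:00 pm.

12:30 pm-1:30 pm, 6:40 pm-9:00 pm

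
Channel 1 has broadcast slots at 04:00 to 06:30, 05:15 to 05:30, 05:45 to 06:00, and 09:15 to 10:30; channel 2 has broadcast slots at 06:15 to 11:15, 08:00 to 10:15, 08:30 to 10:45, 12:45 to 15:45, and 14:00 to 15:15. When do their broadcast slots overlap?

06:15-06:30, 09:15-10:30

Merge the first list: 04:00-06:30, 09:15-10:30.
Merge the second list: 06:15-11:15, 12:45-15:45.
04:00-06:30 overlaps B on 06:15-06:30.
09:15-10:30 overlaps B on 09:15-10:30.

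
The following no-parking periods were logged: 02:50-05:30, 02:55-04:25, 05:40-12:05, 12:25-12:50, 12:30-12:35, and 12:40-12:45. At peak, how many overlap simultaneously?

2

At 02:55, 2 of the intervals are simultaneously active.
No point has more.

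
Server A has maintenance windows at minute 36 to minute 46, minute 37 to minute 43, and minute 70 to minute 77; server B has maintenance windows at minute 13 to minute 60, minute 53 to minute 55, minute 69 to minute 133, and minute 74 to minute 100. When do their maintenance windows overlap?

minute 36 to minute 46, minute 70 to minute 77

A, merged: minute 36 to minute 46, minute 70 to minute 77.
B, merged: minute 13 to minute 60, minute 69 to minute 133.
minute 36 to minute 46 ∩ B → minute 36 to minute 46.
minute 70 to minute 77 ∩ B → minute 70 to minute 77.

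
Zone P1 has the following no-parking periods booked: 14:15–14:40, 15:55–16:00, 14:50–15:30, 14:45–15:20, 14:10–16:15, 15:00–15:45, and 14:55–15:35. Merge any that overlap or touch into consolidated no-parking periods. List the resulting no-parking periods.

Sort by start: 14:10–16:15, 14:15–14:40, 14:45–15:20, 14:50–15:30, 14:55–15:35, 15:00–15:45, 15:55–16:00.
14:15–14:40 overlaps/touches 14:10–16:15 → extend to 14:10–16:15.
14:45–15:20 overlaps/touches 14:10–16:15 → extend to 14:10–16:15.
14:50–15:30 overlaps/touches 14:10–16:15 → extend to 14:10–16:15.
14:55–15:35 overlaps/touches 14:10–16:15 → extend to 14:10–16:15.
15:00–15:45 overlaps/touches 14:10–16:15 → extend to 14:10–16:15.
15:55–16:00 overlaps/touches 14:10–16:15 → extend to 14:10–16:15.

14:10–16:15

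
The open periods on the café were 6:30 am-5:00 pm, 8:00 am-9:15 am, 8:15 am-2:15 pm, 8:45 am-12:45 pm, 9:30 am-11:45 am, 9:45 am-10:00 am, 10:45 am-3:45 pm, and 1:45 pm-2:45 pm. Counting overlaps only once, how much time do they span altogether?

10 h 30 min

Merged: 6:30 am–5:00 pm.
Length: 10 h 30 min.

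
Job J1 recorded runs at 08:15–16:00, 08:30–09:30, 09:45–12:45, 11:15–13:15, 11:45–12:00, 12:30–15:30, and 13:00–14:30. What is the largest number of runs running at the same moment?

4

At 11:45, 4 of the intervals are simultaneously active.
No point has more.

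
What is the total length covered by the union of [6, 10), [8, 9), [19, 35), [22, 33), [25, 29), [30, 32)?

Merged: [6, 10), [19, 35).
Lengths: 4 + 16 = 20.

20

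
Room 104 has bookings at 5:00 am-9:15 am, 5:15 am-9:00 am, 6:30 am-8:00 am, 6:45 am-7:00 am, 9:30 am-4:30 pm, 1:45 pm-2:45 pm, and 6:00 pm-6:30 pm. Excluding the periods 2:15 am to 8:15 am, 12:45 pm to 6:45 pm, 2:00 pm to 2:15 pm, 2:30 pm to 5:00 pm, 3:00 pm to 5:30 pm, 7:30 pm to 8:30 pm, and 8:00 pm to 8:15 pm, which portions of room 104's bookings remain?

8:15 am–9:15 am, 9:30 am–12:45 pm

A, merged: 5:00 am–9:15 am, 9:30 am–4:30 pm, 6:00 pm–6:30 pm.
B, merged: 2:15 am–8:15 am, 12:45 pm–6:45 pm, 7:30 pm–8:30 pm.
5:00 am–9:15 am \ B = 8:15 am–9:15 am.
9:30 am–4:30 pm \ B = 9:30 am–12:45 pm.
6:00 pm–6:30 pm: entirely removed.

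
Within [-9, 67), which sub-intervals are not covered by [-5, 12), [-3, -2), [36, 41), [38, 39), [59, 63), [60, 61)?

[-9, -5) ∪ [12, 36) ∪ [41, 59) ∪ [63, 67)

The merged coverage is [-5, 12), [36, 41), [59, 63).
Uncovered inside [-9, 67): [-9, -5), [12, 36), [41, 59), [63, 67).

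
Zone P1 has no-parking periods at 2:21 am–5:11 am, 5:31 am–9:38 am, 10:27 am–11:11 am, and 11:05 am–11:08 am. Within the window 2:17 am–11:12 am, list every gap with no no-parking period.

2:17 am–2:21 am, 5:11 am–5:31 am, 9:38 am–10:27 am, 11:11 am–11:12 am

Covered (merged): 2:21 am–5:11 am, 5:31 am–9:38 am, 10:27 am–11:11 am.
Gaps within 2:17 am–11:12 am: 2:17 am–2:21 am, 5:11 am–5:31 am, 9:38 am–10:27 am, 11:11 am–11:12 am.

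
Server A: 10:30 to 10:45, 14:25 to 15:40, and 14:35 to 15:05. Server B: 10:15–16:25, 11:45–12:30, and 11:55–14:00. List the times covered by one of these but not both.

10:15–10:30, 10:45–14:25, 15:40–16:25

Merge the first list: 10:30–10:45, 14:25–15:40.
Merge the second list: 10:15–16:25.
A but not B: none.
B but not A: 10:15–10:30, 10:45–14:25, 15:40–16:25.
Combining gives A △ B.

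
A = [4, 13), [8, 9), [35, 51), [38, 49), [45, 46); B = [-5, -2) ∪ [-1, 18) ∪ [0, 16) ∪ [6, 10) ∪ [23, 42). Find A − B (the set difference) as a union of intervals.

Merge the first list: [4, 13), [35, 51).
Merge the second list: [-5, -2), [-1, 18), [23, 42).
[4, 13): fully covered by B → removed.
[35, 51) minus B → [42, 51).

[42, 51)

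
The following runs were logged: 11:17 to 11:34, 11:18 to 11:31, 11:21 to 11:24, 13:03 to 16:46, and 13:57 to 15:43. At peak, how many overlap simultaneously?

At 11:21, 3 of the intervals are simultaneously active.
No point has more.

3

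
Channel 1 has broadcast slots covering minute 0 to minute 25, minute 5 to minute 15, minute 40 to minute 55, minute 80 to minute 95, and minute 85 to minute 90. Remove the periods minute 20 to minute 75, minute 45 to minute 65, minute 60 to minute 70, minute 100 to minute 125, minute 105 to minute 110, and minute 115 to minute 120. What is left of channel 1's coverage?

First set merges to minute 0 to minute 25, minute 40 to minute 55, minute 80 to minute 95.
Second set merges to minute 20 to minute 75, minute 100 to minute 125.
minute 0 to minute 25 minus B → minute 0 to minute 20.
minute 40 to minute 55: fully covered by B → removed.
minute 80 to minute 95: no B overlap → unchanged.

minute 0 to minute 20, minute 80 to minute 95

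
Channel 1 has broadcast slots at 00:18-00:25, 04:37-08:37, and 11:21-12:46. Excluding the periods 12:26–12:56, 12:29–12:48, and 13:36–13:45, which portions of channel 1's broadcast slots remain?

Second set merges to 12:26–12:56, 13:36–13:45.
00:18–00:25: no B overlap → unchanged.
04:37–08:37: no B overlap → unchanged.
11:21–12:46 minus B → 11:21–12:26.

00:18–00:25, 04:37–08:37, 11:21–12:26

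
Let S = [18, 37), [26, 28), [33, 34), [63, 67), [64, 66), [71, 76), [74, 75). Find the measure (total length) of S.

Merged: [18, 37), [63, 67), [71, 76).
Lengths: 19 + 4 + 5 = 28.

28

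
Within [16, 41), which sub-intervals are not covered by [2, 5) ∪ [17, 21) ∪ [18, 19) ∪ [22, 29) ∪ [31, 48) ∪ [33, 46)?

[16, 17) ∪ [21, 22) ∪ [29, 31)

After merging, the occupied span is [2, 5), [17, 21), [22, 29), [31, 48).
Uncovered inside [16, 41): [16, 17), [21, 22), [29, 31).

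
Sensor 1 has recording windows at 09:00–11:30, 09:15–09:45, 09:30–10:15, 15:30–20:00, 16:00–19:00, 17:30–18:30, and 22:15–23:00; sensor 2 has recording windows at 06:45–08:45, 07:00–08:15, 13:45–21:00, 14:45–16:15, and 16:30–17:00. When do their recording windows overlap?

A, merged: 09:00-11:30, 15:30-20:00, 22:15-23:00.
B, merged: 06:45-08:45, 13:45-21:00.
09:00-11:30 falls entirely outside B.
15:30-20:00 overlaps B on 15:30-20:00.
22:15-23:00 falls entirely outside B.

15:30-20:00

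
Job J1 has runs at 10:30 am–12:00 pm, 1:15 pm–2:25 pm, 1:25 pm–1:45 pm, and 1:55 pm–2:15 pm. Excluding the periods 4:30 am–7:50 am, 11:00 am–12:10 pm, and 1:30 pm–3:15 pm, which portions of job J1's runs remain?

A, merged: 10:30 am–12:00 pm, 1:15 pm–2:25 pm.
10:30 am–12:00 pm with B removed leaves 10:30 am–11:00 am.
1:15 pm–2:25 pm with B removed leaves 1:15 pm–1:30 pm.

10:30 am–11:00 am, 1:15 pm–1:30 pm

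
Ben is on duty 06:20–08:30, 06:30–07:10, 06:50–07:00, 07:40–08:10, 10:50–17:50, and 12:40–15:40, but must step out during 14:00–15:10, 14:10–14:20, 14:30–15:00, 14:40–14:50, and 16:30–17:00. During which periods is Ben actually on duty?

A, merged: 06:20-08:30, 10:50-17:50.
B, merged: 14:00-15:10, 16:30-17:00.
06:20-08:30: nothing removed.
10:50-17:50 \ B = 10:50-14:00, 15:10-16:30, 17:00-17:50.

06:20-08:30, 10:50-14:00, 15:10-16:30, 17:00-17:50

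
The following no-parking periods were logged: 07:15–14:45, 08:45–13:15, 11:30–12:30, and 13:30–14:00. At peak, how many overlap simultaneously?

Walk the sorted start/end points keeping a running depth.
The depth first hits 3 at 11:30.

3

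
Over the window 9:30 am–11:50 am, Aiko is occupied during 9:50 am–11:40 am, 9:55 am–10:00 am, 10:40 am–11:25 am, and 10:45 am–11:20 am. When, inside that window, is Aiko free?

Covered (merged): 9:50 am–11:40 am.
Uncovered inside 9:30 am–11:50 am: 9:30 am–9:50 am, 11:40 am–11:50 am.

9:30 am–9:50 am, 11:40 am–11:50 am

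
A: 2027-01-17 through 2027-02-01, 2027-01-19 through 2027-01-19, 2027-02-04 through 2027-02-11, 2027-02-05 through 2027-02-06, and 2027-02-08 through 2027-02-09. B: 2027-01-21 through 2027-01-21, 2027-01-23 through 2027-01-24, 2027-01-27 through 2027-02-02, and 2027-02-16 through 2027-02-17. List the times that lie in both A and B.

First set merges to 2027-01-17 through 2027-02-01, 2027-02-04 through 2027-02-11.
2027-01-17 through 2027-02-01 overlaps B on 2027-01-21 through 2027-01-21, 2027-01-23 through 2027-01-24, 2027-01-27 through 2027-02-01.
2027-02-04 through 2027-02-11 falls entirely outside B.

2027-01-21 through 2027-01-21, 2027-01-23 through 2027-01-24, 2027-01-27 through 2027-02-01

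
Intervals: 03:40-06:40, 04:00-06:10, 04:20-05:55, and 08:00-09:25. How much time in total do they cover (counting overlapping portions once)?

4 h 25 min

Merged: 03:40–06:40, 08:00–09:25.
Lengths: 3 h + 1 h 25 min = 4 h 25 min.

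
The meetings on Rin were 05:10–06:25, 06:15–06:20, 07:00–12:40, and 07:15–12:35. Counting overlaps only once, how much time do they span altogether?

Merged: 05:10-06:25, 07:00-12:40.
Lengths: 1 h 15 min + 5 h 40 min = 6 h 55 min.

6 h 55 min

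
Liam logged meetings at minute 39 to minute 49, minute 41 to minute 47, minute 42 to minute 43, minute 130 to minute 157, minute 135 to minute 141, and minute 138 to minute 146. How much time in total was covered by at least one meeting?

37 minutes

Merged: minute 39 to minute 49, minute 130 to minute 157.
Lengths: 10 minutes + 27 minutes = 37 minutes.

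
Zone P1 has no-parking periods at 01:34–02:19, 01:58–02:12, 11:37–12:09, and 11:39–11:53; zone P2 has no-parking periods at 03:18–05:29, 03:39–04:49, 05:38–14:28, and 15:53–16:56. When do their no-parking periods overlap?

11:37–12:09

Merge the first list: 01:34–02:19, 11:37–12:09.
Merge the second list: 03:18–05:29, 05:38–14:28, 15:53–16:56.
01:34–02:19: no overlap with the second set.
11:37–12:09 meets the second set on 11:37–12:09.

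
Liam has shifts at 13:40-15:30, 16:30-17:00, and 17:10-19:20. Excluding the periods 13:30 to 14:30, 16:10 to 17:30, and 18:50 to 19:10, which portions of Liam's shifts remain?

14:30–15:30, 17:30–18:50, 19:10–19:20

13:40–15:30 \ B = 14:30–15:30.
16:30–17:00: entirely removed.
17:10–19:20 \ B = 17:30–18:50, 19:10–19:20.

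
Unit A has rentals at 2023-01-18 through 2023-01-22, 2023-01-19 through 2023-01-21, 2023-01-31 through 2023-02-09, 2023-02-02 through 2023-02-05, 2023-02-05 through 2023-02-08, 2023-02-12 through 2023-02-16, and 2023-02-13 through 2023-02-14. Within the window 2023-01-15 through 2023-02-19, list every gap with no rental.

After merging, the occupied span is 2023-01-18 through 2023-01-22, 2023-01-31 through 2023-02-09, 2023-02-12 through 2023-02-16.
Gaps within 2023-01-15 through 2023-02-19: 2023-01-15 through 2023-01-17, 2023-01-23 through 2023-01-30, 2023-02-10 through 2023-02-11, 2023-02-17 through 2023-02-19.

2023-01-15 through 2023-01-17, 2023-01-23 through 2023-01-30, 2023-02-10 through 2023-02-11, 2023-02-17 through 2023-02-19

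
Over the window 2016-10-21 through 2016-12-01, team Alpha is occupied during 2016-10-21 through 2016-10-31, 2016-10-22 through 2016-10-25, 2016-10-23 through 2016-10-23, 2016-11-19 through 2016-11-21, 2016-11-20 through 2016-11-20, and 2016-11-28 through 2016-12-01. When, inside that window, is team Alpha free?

After merging, the occupied span is 2016-10-21 through 2016-10-31, 2016-11-19 through 2016-11-21, 2016-11-28 through 2016-12-01.
Uncovered inside 2016-10-21 through 2016-12-01: 2016-11-01 through 2016-11-18, 2016-11-22 through 2016-11-27.

2016-11-01 through 2016-11-18, 2016-11-22 through 2016-11-27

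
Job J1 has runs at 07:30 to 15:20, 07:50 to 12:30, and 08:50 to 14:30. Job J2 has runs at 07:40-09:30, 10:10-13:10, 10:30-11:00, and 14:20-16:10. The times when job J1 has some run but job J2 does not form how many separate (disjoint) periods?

3

A, merged: 07:30–15:20.
B, merged: 07:40–09:30, 10:10–13:10, 14:20–16:10.
A \ B = 07:30–07:40, 09:30–10:10, 13:10–14:20.
That is 3 disjoint pieces.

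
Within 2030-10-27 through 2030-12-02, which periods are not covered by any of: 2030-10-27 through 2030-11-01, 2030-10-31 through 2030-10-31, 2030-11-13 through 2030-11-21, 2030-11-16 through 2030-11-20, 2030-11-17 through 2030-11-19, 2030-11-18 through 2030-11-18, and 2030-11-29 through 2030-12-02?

Covered (merged): 2030-10-27 through 2030-11-01, 2030-11-13 through 2030-11-21, 2030-11-29 through 2030-12-02.
Gaps within 2030-10-27 through 2030-12-02: 2030-11-02 through 2030-11-12, 2030-11-22 through 2030-11-28.

2030-11-02 through 2030-11-12, 2030-11-22 through 2030-11-28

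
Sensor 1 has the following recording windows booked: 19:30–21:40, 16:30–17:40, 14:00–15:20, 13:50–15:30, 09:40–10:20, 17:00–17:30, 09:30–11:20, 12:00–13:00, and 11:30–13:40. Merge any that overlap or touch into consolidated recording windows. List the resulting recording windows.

09:30-11:20, 11:30-13:40, 13:50-15:30, 16:30-17:40, 19:30-21:40

Sort by start: 09:30-11:20, 09:40-10:20, 11:30-13:40, 12:00-13:00, 13:50-15:30, 14:00-15:20, 16:30-17:40, 17:00-17:30, 19:30-21:40.
09:40-10:20 overlaps/touches 09:30-11:20 → extend to 09:30-11:20.
11:30-13:40 is disjoint → start new block.
12:00-13:00 overlaps/touches 11:30-13:40 → extend to 11:30-13:40.
13:50-15:30 is disjoint → start new block.
14:00-15:20 overlaps/touches 13:50-15:30 → extend to 13:50-15:30.
16:30-17:40 is disjoint → start new block.
17:00-17:30 overlaps/touches 16:30-17:40 → extend to 16:30-17:40.
19:30-21:40 is disjoint → start new block.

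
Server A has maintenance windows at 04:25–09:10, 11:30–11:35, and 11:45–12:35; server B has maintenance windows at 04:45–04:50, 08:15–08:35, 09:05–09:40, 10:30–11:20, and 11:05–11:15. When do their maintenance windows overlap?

Merge the second list: 04:45–04:50, 08:15–08:35, 09:05–09:40, 10:30–11:20.
04:25–09:10 ∩ B → 04:45–04:50, 08:15–08:35, 09:05–09:10.
11:30–11:35 meets no B interval.
11:45–12:35 meets no B interval.

04:45–04:50, 08:15–08:35, 09:05–09:10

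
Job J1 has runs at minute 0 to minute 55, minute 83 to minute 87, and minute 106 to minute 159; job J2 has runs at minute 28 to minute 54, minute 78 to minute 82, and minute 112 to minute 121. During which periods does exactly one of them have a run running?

minute 0 to minute 28, minute 54 to minute 55, minute 78 to minute 82, minute 83 to minute 87, minute 106 to minute 112, minute 121 to minute 159

A \ B = minute 0 to minute 28, minute 54 to minute 55, minute 83 to minute 87, minute 106 to minute 112, minute 121 to minute 159.
B \ A = minute 78 to minute 82.
Union of the two gives the symmetric difference.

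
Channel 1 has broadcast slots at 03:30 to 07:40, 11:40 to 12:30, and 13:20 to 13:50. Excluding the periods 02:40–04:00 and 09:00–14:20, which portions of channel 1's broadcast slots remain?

03:30–07:40 with B removed leaves 04:00–07:40.
11:40–12:30 lies entirely inside B → drops out.
13:20–13:50 lies entirely inside B → drops out.

04:00–07:40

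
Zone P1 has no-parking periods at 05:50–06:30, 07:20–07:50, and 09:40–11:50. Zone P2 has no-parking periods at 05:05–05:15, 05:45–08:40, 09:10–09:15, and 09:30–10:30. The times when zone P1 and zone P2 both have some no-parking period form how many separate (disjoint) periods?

3

A ∩ B = 05:50-06:30, 07:20-07:50, 09:40-10:30.
That is 3 disjoint pieces.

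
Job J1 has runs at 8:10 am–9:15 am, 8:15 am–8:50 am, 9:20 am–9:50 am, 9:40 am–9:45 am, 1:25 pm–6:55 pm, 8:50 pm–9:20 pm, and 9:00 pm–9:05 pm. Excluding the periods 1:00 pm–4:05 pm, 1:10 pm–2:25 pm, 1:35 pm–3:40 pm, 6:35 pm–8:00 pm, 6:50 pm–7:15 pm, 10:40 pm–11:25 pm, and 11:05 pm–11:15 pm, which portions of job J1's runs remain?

8:10 am–9:15 am, 9:20 am–9:50 am, 4:05 pm–6:35 pm, 8:50 pm–9:20 pm

First set merges to 8:10 am–9:15 am, 9:20 am–9:50 am, 1:25 pm–6:55 pm, 8:50 pm–9:20 pm.
Second set merges to 1:00 pm–4:05 pm, 6:35 pm–8:00 pm, 10:40 pm–11:25 pm.
8:10 am–9:15 am: no B overlap → unchanged.
9:20 am–9:50 am: no B overlap → unchanged.
1:25 pm–6:55 pm minus B → 4:05 pm–6:35 pm.
8:50 pm–9:20 pm: no B overlap → unchanged.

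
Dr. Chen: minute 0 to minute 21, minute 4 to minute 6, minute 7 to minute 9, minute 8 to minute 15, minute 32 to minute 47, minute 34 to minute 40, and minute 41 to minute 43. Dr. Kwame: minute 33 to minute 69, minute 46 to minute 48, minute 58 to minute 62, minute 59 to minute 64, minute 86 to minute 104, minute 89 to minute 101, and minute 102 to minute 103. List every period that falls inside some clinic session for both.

minute 33 to minute 47

Merge the first list: minute 0 to minute 21, minute 32 to minute 47.
Merge the second list: minute 33 to minute 69, minute 86 to minute 104.
minute 0 to minute 21 falls entirely outside B.
minute 32 to minute 47 overlaps B on minute 33 to minute 47.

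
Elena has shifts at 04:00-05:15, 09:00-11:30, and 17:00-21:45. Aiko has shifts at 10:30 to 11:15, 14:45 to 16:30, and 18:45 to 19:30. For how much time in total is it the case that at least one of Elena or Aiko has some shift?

10 h 15 min

A ∪ B = 04:00–05:15, 09:00–11:30, 14:45–16:30, 17:00–21:45.
Total: 1 h 15 min + 2 h 30 min + 1 h 45 min + 4 h 45 min = 10 h 15 min.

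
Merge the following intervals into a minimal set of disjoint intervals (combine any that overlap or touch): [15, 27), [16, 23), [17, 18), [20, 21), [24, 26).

[16, 23) overlaps/touches [15, 27) → extend to [15, 27).
[17, 18) overlaps/touches [15, 27) → extend to [15, 27).
[20, 21) overlaps/touches [15, 27) → extend to [15, 27).
[24, 26) overlaps/touches [15, 27) → extend to [15, 27).

[15, 27)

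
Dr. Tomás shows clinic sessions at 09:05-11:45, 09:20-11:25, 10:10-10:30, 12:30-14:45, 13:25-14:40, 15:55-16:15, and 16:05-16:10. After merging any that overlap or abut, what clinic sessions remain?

09:20–11:25 overlaps/touches 09:05–11:45 → extend to 09:05–11:45.
10:10–10:30 overlaps/touches 09:05–11:45 → extend to 09:05–11:45.
12:30–14:45 is disjoint → start new block.
13:25–14:40 overlaps/touches 12:30–14:45 → extend to 12:30–14:45.
15:55–16:15 is disjoint → start new block.
16:05–16:10 overlaps/touches 15:55–16:15 → extend to 15:55–16:15.

09:05–11:45, 12:30–14:45, 15:55–16:15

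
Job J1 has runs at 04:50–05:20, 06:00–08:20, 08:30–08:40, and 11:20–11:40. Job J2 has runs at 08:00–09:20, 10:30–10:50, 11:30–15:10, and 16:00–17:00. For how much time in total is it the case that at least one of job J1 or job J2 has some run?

A ∪ B = 04:50–05:20, 06:00–09:20, 10:30–10:50, 11:20–15:10, 16:00–17:00.
Total: 30 min + 3 h 20 min + 20 min + 3 h 50 min + 1 h = 9 h.

9 h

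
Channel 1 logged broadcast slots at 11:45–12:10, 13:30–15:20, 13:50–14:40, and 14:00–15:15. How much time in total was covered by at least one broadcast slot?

Merged: 11:45-12:10, 13:30-15:20.
Lengths: 25 min + 1 h 50 min = 2 h 15 min.

2 h 15 min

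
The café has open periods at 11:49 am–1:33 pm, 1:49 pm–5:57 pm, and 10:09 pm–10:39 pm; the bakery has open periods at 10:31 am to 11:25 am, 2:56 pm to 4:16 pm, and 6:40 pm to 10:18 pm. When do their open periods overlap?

11:49 am-1:33 pm meets no B interval.
1:49 pm-5:57 pm ∩ B → 2:56 pm-4:16 pm.
10:09 pm-10:39 pm ∩ B → 10:09 pm-10:18 pm.

2:56 pm-4:16 pm, 10:09 pm-10:18 pm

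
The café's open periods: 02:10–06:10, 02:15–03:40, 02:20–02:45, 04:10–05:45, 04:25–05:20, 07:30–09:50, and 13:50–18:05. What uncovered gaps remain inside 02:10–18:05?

After merging, the occupied span is 02:10-06:10, 07:30-09:50, 13:50-18:05.
Complement within 02:10-18:05: 06:10-07:30, 09:50-13:50.

06:10-07:30, 09:50-13:50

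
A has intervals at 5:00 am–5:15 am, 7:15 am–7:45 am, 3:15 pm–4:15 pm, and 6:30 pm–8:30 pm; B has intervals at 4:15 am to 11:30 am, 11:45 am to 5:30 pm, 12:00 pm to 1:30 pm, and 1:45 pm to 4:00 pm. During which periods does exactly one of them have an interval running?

4:15 am–5:00 am, 5:15 am–7:15 am, 7:45 am–11:30 am, 11:45 am–3:15 pm, 4:15 pm–5:30 pm, 6:30 pm–8:30 pm

Second set merges to 4:15 am–11:30 am, 11:45 am–5:30 pm.
A \ B = 6:30 pm–8:30 pm.
B \ A = 4:15 am–5:00 am, 5:15 am–7:15 am, 7:45 am–11:30 am, 11:45 am–3:15 pm, 4:15 pm–5:30 pm.
Union of the two gives the symmetric difference.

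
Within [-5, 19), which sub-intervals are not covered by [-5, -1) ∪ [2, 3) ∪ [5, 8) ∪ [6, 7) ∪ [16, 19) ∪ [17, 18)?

The merged coverage is [-5, -1), [2, 3), [5, 8), [16, 19).
Uncovered inside [-5, 19): [-1, 2), [3, 5), [8, 16).

[-1, 2) ∪ [3, 5) ∪ [8, 16)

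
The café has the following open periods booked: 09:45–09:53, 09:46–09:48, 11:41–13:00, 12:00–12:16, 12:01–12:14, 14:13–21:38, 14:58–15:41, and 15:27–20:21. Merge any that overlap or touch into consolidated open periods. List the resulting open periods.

09:46-09:48 overlaps/touches 09:45-09:53 → extend to 09:45-09:53.
11:41-13:00 is disjoint → start new block.
12:00-12:16 overlaps/touches 11:41-13:00 → extend to 11:41-13:00.
12:01-12:14 overlaps/touches 11:41-13:00 → extend to 11:41-13:00.
14:13-21:38 is disjoint → start new block.
14:58-15:41 overlaps/touches 14:13-21:38 → extend to 14:13-21:38.
15:27-20:21 overlaps/touches 14:13-21:38 → extend to 14:13-21:38.

09:45-09:53, 11:41-13:00, 14:13-21:38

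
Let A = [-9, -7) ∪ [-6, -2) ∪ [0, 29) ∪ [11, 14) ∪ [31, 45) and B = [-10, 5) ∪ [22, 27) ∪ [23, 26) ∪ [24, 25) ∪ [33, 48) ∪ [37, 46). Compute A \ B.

A, merged: [-9, -7), [-6, -2), [0, 29), [31, 45).
B, merged: [-10, 5), [22, 27), [33, 48).
[-9, -7) lies entirely inside B → drops out.
[-6, -2) lies entirely inside B → drops out.
[0, 29) with B removed leaves [5, 22), [27, 29).
[31, 45) with B removed leaves [31, 33).

[5, 22) ∪ [27, 29) ∪ [31, 33)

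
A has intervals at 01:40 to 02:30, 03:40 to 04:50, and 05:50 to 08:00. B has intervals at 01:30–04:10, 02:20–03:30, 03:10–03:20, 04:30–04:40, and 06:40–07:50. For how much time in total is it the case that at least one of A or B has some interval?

Merge the second list: 01:30–04:10, 04:30–04:40, 06:40–07:50.
A ∪ B = 01:30–04:50, 05:50–08:00.
Total: 3 h 20 min + 2 h 10 min = 5 h 30 min.

5 h 30 min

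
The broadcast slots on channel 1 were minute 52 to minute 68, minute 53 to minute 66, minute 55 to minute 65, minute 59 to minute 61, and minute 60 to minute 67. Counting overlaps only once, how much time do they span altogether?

16 minutes

Merged: minute 52 to minute 68.
Length: 16 minutes.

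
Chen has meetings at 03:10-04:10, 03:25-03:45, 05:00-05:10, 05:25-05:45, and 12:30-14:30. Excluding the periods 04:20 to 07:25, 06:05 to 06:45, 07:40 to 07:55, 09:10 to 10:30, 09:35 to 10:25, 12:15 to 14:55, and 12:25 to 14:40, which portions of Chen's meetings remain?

Merge the first list: 03:10–04:10, 05:00–05:10, 05:25–05:45, 12:30–14:30.
Merge the second list: 04:20–07:25, 07:40–07:55, 09:10–10:30, 12:15–14:55.
03:10–04:10: no B overlap → unchanged.
05:00–05:10: fully covered by B → removed.
05:25–05:45: fully covered by B → removed.
12:30–14:30: fully covered by B → removed.

03:10–04:10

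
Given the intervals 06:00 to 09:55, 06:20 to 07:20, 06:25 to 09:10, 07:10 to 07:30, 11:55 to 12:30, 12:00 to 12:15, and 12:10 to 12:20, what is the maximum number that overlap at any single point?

At 07:10, 4 of the intervals are simultaneously active.
No point has more.

4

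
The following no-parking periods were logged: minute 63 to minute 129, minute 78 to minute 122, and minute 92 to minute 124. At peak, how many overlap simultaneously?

3

At minute 92, 3 of the intervals are simultaneously active.
No point has more.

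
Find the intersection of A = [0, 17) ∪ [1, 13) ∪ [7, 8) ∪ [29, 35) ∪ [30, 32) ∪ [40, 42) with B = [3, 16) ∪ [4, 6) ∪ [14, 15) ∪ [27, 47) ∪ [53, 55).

[3, 16) ∪ [29, 35) ∪ [40, 42)

A, merged: [0, 17), [29, 35), [40, 42).
B, merged: [3, 16), [27, 47), [53, 55).
[0, 17) overlaps B on [3, 16).
[29, 35) overlaps B on [29, 35).
[40, 42) overlaps B on [40, 42).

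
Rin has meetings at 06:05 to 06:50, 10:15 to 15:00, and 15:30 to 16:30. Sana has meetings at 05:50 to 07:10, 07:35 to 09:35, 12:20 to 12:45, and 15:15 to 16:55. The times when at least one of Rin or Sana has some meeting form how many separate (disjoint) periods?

4

A ∪ B = 05:50–07:10, 07:35–09:35, 10:15–15:00, 15:15–16:55.
That is 4 disjoint pieces.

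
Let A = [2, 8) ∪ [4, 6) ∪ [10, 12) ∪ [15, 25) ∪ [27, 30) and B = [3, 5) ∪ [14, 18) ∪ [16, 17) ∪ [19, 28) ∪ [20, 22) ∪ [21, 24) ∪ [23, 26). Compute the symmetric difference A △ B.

[2, 3) ∪ [5, 8) ∪ [10, 12) ∪ [14, 15) ∪ [18, 19) ∪ [25, 27) ∪ [28, 30)

Merge the first list: [2, 8), [10, 12), [15, 25), [27, 30).
Merge the second list: [3, 5), [14, 18), [19, 28).
A \ B = [2, 3), [5, 8), [10, 12), [18, 19), [28, 30).
B \ A = [14, 15), [25, 27).
Union of the two gives the symmetric difference.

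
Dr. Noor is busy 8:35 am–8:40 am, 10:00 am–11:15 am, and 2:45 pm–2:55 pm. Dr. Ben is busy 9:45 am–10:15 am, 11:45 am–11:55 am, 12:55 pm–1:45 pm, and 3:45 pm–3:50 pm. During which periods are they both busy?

8:35 am-8:40 am: no overlap with the second set.
10:00 am-11:15 am meets the second set on 10:00 am-10:15 am.
2:45 pm-2:55 pm: no overlap with the second set.

10:00 am-10:15 am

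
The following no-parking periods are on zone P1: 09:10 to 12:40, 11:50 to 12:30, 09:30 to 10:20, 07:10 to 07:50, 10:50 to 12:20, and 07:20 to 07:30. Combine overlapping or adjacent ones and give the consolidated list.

Sort by start: 07:10-07:50, 07:20-07:30, 09:10-12:40, 09:30-10:20, 10:50-12:20, 11:50-12:30.
07:20-07:30 overlaps/touches 07:10-07:50 → extend to 07:10-07:50.
09:10-12:40 is disjoint → start new block.
09:30-10:20 overlaps/touches 09:10-12:40 → extend to 09:10-12:40.
10:50-12:20 overlaps/touches 09:10-12:40 → extend to 09:10-12:40.
11:50-12:30 overlaps/touches 09:10-12:40 → extend to 09:10-12:40.

07:10-07:50, 09:10-12:40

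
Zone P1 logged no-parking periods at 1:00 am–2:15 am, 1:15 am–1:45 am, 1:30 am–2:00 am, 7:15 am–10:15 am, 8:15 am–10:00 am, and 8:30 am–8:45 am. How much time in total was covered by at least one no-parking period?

4 h 15 min

Merged: 1:00 am-2:15 am, 7:15 am-10:15 am.
Lengths: 1 h 15 min + 3 h = 4 h 15 min.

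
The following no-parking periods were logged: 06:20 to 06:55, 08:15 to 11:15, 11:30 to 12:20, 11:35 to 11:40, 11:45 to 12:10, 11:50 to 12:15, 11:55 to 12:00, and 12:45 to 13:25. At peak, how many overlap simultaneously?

4

Walk the sorted start/end points keeping a running depth.
The depth first hits 4 at 11:55.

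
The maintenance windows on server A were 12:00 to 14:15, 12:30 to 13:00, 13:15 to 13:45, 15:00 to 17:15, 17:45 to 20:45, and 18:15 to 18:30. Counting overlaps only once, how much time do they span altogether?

7 h 30 min

Merged: 12:00–14:15, 15:00–17:15, 17:45–20:45.
Lengths: 2 h 15 min + 2 h 15 min + 3 h = 7 h 30 min.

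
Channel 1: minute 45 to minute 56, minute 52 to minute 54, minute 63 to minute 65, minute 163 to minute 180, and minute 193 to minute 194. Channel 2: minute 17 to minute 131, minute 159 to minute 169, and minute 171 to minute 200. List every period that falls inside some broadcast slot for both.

minute 45 to minute 56, minute 63 to minute 65, minute 163 to minute 169, minute 171 to minute 180, minute 193 to minute 194

Merge the first list: minute 45 to minute 56, minute 63 to minute 65, minute 163 to minute 180, minute 193 to minute 194.
minute 45 to minute 56 overlaps B on minute 45 to minute 56.
minute 63 to minute 65 overlaps B on minute 63 to minute 65.
minute 163 to minute 180 overlaps B on minute 163 to minute 169, minute 171 to minute 180.
minute 193 to minute 194 overlaps B on minute 193 to minute 194.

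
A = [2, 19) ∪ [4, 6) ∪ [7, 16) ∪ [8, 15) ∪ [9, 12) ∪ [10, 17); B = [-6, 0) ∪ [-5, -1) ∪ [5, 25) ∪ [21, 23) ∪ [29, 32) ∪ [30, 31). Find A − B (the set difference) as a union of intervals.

[2, 5)

A, merged: [2, 19).
B, merged: [-6, 0), [5, 25), [29, 32).
[2, 19) with B removed leaves [2, 5).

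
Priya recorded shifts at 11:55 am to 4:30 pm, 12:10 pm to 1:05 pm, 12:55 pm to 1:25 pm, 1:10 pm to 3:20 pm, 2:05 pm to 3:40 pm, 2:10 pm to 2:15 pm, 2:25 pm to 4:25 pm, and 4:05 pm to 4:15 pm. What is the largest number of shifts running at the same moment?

At 2:10 pm, 4 of the intervals are simultaneously active.
No point has more.

4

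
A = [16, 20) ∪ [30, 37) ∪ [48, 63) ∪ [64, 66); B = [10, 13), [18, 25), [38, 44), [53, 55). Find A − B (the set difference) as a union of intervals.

[16, 18) ∪ [30, 37) ∪ [48, 53) ∪ [55, 63) ∪ [64, 66)

[16, 20) with B removed leaves [16, 18).
[30, 37) is untouched.
[48, 63) with B removed leaves [48, 53), [55, 63).
[64, 66) is untouched.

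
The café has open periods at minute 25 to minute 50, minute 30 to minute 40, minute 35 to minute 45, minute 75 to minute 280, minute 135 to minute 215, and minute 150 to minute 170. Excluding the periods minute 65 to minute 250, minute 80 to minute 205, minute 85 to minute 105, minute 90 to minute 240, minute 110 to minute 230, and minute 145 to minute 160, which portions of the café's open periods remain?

First set merges to minute 25 to minute 50, minute 75 to minute 280.
Second set merges to minute 65 to minute 250.
minute 25 to minute 50: nothing removed.
minute 75 to minute 280 \ B = minute 250 to minute 280.

minute 25 to minute 50, minute 250 to minute 280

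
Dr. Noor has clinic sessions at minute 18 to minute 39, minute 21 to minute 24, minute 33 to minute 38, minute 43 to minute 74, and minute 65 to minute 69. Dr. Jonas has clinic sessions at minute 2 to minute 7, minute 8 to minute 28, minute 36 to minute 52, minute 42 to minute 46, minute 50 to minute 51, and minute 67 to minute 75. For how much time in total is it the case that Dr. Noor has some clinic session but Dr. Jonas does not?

23 minutes

A, merged: minute 18 to minute 39, minute 43 to minute 74.
B, merged: minute 2 to minute 7, minute 8 to minute 28, minute 36 to minute 52, minute 67 to minute 75.
A \ B = minute 28 to minute 36, minute 52 to minute 67.
Total: 8 minutes + 15 minutes = 23 minutes.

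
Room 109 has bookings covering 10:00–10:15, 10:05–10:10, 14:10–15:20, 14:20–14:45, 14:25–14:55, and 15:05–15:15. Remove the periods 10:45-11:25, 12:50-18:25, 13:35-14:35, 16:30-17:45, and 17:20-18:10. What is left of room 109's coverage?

10:00-10:15

A, merged: 10:00-10:15, 14:10-15:20.
B, merged: 10:45-11:25, 12:50-18:25.
10:00-10:15: no B overlap → unchanged.
14:10-15:20: fully covered by B → removed.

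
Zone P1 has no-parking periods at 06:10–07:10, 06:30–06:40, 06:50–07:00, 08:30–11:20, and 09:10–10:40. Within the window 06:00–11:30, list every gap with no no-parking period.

06:00-06:10, 07:10-08:30, 11:20-11:30

Covered (merged): 06:10-07:10, 08:30-11:20.
Gaps within 06:00-11:30: 06:00-06:10, 07:10-08:30, 11:20-11:30.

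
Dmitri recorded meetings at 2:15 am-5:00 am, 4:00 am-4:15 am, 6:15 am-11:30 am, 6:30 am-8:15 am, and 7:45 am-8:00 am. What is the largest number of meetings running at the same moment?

Sweep endpoints in order; track running count of active intervals.
Peak of 3 reached at 7:45 am.

3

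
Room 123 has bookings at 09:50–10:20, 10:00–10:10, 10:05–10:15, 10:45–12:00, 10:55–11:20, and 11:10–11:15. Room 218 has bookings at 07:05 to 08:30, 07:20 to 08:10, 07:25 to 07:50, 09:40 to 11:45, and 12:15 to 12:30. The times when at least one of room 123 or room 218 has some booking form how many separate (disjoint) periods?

A, merged: 09:50–10:20, 10:45–12:00.
B, merged: 07:05–08:30, 09:40–11:45, 12:15–12:30.
A ∪ B = 07:05–08:30, 09:40–12:00, 12:15–12:30.
That is 3 disjoint pieces.

3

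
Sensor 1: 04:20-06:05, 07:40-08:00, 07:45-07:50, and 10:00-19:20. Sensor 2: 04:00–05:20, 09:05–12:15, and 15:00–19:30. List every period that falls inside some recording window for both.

04:20–05:20, 10:00–12:15, 15:00–19:20

First set merges to 04:20–06:05, 07:40–08:00, 10:00–19:20.
04:20–06:05 meets the second set on 04:20–05:20.
07:40–08:00: no overlap with the second set.
10:00–19:20 meets the second set on 10:00–12:15, 15:00–19:20.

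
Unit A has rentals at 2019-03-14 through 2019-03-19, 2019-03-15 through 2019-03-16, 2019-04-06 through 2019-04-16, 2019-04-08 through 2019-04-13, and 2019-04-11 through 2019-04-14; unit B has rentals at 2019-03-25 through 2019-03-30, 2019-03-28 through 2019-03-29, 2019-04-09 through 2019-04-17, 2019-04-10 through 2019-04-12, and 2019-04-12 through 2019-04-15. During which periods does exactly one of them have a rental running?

2019-03-14 through 2019-03-19, 2019-03-25 through 2019-03-30, 2019-04-06 through 2019-04-08, 2019-04-17 through 2019-04-17

First set merges to 2019-03-14 through 2019-03-19, 2019-04-06 through 2019-04-16.
Second set merges to 2019-03-25 through 2019-03-30, 2019-04-09 through 2019-04-17.
Only in the first: 2019-03-14 through 2019-03-19, 2019-04-06 through 2019-04-08.
Only in the second: 2019-03-25 through 2019-03-30, 2019-04-17 through 2019-04-17.
Together these are the periods covered by exactly one.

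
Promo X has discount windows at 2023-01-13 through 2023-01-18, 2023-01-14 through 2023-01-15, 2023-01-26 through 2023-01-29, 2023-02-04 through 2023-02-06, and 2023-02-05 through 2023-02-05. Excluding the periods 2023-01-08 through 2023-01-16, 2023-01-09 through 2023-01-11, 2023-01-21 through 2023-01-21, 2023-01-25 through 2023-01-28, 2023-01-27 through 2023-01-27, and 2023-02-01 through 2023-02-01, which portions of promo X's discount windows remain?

First set merges to 2023-01-13 through 2023-01-18, 2023-01-26 through 2023-01-29, 2023-02-04 through 2023-02-06.
Second set merges to 2023-01-08 through 2023-01-16, 2023-01-21 through 2023-01-21, 2023-01-25 through 2023-01-28, 2023-02-01 through 2023-02-01.
2023-01-13 through 2023-01-18 minus B → 2023-01-17 through 2023-01-18.
2023-01-26 through 2023-01-29 minus B → 2023-01-29 through 2023-01-29.
2023-02-04 through 2023-02-06: no B overlap → unchanged.

2023-01-17 through 2023-01-18, 2023-01-29 through 2023-01-29, 2023-02-04 through 2023-02-06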